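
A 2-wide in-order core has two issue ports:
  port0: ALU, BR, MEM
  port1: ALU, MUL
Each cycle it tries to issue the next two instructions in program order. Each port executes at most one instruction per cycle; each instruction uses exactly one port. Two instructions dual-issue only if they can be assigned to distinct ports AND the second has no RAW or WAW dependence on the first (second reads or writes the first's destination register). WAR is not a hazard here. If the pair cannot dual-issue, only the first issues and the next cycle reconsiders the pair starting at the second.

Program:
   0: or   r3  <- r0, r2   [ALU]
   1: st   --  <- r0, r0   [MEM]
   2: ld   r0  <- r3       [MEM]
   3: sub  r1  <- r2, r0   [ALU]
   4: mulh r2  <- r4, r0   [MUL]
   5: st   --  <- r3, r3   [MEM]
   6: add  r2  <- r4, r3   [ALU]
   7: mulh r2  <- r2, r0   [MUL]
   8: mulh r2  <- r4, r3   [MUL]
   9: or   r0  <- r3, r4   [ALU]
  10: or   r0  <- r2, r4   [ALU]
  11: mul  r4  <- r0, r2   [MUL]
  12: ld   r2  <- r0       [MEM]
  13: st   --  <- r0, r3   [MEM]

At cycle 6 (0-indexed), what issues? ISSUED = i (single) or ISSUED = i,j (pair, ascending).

c0: i0+i1 or.ALU/st.MEM  pair
c1: i2 ld.MEM  RAW r0
c2: i3+i4 sub.ALU/mulh.MUL  pair
c3: i5+i6 st.MEM/add.ALU  pair
c4: i7 mulh.MUL  no-port MUL/MUL
c5: i8+i9 mulh.MUL/or.ALU  pair
c6: i10 or.ALU  RAW r0
c7: i11+i12 mul.MUL/ld.MEM  pair
c8: i13 st.MEM  tail

ISSUED = 10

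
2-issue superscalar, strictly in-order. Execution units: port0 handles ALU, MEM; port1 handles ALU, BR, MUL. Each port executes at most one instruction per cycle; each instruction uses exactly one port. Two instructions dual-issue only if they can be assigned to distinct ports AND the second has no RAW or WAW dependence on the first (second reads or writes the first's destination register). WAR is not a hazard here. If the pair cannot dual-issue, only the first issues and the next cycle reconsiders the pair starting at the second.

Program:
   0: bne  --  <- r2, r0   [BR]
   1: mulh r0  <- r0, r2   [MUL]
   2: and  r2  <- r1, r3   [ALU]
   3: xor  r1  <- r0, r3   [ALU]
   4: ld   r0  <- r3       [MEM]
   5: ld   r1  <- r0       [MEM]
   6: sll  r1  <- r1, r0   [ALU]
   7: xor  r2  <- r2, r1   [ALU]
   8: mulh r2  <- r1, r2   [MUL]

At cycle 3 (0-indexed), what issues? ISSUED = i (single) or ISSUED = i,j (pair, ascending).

#0 head=0: bne i0 no-port BR/MUL
#1 head=1: mulh;and i1/i2 dual
#2 head=3: xor;ld i3/i4 dual
#3 head=5: ld i5 RAW+WAW r1
#4 head=6: sll i6 RAW r1
#5 head=7: xor i7 RAW+WAW r2
#6 head=8: mulh i8 tail

ISSUED = 5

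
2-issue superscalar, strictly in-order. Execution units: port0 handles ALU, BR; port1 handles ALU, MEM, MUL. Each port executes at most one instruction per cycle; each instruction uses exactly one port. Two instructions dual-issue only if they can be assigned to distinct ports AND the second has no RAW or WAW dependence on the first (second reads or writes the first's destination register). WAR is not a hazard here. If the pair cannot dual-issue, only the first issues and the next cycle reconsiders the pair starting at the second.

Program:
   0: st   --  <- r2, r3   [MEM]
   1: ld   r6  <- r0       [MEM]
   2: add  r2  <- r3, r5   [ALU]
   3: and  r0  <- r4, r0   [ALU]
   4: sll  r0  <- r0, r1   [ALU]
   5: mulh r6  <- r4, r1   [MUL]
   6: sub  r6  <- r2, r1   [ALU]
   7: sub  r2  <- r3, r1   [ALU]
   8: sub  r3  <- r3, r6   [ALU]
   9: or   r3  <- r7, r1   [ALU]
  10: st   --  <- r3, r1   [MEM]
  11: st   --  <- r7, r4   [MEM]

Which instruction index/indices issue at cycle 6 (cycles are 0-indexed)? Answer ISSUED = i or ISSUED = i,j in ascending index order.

ISSUED = 9

[0] i0  st.MEM  -- no-port MEM/MEM
[1] i1/i2  ld.MEM+add.ALU  -- 2-wide
[2] i3  and.ALU  -- RAW+WAW r0
[3] i4/i5  sll.ALU+mulh.MUL  -- 2-wide
[4] i6/i7  sub.ALU+sub.ALU  -- 2-wide
[5] i8  sub.ALU  -- WAW r3
[6] i9  or.ALU  -- RAW r3
[7] i10  st.MEM  -- no-port MEM/MEM
[8] i11  st.MEM  -- tail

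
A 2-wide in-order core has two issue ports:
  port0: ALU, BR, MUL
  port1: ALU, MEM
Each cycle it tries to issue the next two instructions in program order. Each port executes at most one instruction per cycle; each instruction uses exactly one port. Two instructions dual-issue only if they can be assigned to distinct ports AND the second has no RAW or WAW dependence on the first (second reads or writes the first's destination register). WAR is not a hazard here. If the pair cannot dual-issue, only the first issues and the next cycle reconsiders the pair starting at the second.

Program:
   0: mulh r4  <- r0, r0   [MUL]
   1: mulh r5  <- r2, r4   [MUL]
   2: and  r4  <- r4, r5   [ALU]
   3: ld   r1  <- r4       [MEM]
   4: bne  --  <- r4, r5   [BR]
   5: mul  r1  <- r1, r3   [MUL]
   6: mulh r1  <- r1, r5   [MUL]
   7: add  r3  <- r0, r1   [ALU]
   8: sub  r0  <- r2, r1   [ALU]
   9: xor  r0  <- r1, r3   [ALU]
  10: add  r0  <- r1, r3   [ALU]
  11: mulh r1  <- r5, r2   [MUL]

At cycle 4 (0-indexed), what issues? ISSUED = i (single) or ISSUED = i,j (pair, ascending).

[0] i0  mulh.MUL  -- no-port MUL/MUL
[1] i1  mulh.MUL  -- RAW r5
[2] i2  and.ALU  -- RAW r4
[3] i3+i4  ld.MEM;bne.BR  -- dual
[4] i5  mul.MUL  -- no-port MUL/MUL
[5] i6  mulh.MUL  -- RAW r1
[6] i7+i8  add.ALU;sub.ALU  -- dual
[7] i9  xor.ALU  -- WAW r0
[8] i10+i11  add.ALU;mulh.MUL  -- dual

ISSUED = 5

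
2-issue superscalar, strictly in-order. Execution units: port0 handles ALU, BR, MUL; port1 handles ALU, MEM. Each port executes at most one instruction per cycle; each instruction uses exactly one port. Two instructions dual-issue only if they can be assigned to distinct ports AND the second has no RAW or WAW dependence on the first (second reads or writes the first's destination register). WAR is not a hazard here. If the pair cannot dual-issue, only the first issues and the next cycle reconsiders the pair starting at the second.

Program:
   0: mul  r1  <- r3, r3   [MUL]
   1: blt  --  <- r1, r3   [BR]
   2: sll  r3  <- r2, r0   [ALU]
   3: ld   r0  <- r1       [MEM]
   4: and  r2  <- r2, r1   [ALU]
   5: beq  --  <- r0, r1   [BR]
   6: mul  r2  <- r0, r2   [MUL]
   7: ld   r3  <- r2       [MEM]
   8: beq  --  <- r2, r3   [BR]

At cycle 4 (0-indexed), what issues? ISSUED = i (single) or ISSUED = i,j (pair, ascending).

[0] i0  mul  -- no-port MUL/BR
[1] i1&i2  blt+sll  -- pair
[2] i3&i4  ld+and  -- pair
[3] i5  beq  -- no-port BR/MUL
[4] i6  mul  -- RAW r2
[5] i7  ld  -- RAW r3
[6] i8  beq  -- tail

ISSUED = 6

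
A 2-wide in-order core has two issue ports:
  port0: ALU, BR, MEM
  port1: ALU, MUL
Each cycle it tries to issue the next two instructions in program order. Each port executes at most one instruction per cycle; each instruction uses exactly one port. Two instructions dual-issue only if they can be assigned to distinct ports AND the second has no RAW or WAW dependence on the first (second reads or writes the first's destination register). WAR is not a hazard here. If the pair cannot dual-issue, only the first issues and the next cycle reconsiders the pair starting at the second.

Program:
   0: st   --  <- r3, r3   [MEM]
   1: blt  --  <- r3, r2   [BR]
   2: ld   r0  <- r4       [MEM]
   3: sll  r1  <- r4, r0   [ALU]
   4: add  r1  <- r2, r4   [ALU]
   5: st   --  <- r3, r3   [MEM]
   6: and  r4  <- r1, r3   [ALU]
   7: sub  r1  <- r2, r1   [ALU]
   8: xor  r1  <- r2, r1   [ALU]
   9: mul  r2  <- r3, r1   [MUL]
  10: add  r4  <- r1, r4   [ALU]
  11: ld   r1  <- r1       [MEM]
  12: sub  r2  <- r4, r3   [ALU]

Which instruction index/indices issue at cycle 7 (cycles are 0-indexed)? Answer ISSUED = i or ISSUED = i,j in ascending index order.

ISSUED = 9,10

t=0 i0:st ; no-port MEM/BR
t=1 i1:blt ; no-port BR/MEM
t=2 i2:ld ; RAW r0
t=3 i3:sll ; WAW r1
t=4 i4+i5:add+st ; pair
t=5 i6+i7:and+sub ; pair
t=6 i8:xor ; RAW r1
t=7 i9+i10:mul+add ; pair
t=8 i11+i12:ld+sub ; pair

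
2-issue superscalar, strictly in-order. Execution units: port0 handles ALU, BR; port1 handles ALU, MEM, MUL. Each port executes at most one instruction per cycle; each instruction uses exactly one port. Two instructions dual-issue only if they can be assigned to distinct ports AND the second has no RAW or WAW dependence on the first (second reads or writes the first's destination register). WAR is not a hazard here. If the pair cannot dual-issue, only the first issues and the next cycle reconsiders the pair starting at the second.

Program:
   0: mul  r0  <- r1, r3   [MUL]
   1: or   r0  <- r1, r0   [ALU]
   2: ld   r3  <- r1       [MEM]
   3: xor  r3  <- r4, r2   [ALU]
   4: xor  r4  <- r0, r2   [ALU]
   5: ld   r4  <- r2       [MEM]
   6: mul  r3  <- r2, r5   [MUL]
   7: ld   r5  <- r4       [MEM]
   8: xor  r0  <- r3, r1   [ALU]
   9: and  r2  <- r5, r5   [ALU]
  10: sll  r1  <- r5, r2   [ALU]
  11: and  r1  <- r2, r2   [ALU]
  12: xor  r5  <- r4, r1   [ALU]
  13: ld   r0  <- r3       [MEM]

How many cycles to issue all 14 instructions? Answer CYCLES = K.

[0] i0  mul  -- RAW+WAW r0
[1] i1/i2  or/ld  -- dual
[2] i3/i4  xor/xor  -- dual
[3] i5  ld  -- no-port MEM/MUL
[4] i6  mul  -- no-port MUL/MEM
[5] i7/i8  ld/xor  -- dual
[6] i9  and  -- RAW r2
[7] i10  sll  -- WAW r1
[8] i11  and  -- RAW r1
[9] i12/i13  xor/ld  -- dual

CYCLES = 10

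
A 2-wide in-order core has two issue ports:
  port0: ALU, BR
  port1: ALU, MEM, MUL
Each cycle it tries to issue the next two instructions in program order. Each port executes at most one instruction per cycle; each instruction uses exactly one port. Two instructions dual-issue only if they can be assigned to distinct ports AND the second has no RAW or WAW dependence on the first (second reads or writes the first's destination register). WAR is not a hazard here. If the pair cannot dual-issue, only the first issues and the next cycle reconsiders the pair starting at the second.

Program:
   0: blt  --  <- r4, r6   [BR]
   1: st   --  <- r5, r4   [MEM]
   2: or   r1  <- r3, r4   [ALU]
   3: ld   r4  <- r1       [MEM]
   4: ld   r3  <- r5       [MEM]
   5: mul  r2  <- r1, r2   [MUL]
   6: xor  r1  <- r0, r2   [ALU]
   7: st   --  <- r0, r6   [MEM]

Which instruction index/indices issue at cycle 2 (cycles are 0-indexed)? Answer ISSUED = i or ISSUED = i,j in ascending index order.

0. blt st @i0+i1  | 2-wide
1. or @i2  | RAW r1
2. ld @i3  | no-port MEM/MEM
3. ld @i4  | no-port MEM/MUL
4. mul @i5  | RAW r2
5. xor st @i6+i7  | 2-wide

ISSUED = 3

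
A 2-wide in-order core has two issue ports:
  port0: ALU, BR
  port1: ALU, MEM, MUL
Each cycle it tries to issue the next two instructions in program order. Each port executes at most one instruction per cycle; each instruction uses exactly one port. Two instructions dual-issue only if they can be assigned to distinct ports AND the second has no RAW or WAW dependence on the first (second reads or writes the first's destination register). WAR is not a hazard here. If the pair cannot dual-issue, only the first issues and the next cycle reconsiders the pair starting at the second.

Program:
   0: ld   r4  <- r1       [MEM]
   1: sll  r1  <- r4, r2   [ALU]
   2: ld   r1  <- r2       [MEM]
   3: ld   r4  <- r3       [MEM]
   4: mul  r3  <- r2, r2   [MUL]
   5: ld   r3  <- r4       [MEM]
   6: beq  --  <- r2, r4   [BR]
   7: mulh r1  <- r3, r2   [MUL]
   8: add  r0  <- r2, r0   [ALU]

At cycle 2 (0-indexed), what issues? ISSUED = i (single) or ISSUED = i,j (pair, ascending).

ISSUED = 2

  cy0 -> i0 (ld) RAW r4
  cy1 -> i1 (sll) WAW r1
  cy2 -> i2 (ld) no-port MEM/MEM
  cy3 -> i3 (ld) no-port MEM/MUL
  cy4 -> i4 (mul) no-port MUL/MEM
  cy5 -> i5&i6 (ld beq) dual
  cy6 -> i7&i8 (mulh add) dual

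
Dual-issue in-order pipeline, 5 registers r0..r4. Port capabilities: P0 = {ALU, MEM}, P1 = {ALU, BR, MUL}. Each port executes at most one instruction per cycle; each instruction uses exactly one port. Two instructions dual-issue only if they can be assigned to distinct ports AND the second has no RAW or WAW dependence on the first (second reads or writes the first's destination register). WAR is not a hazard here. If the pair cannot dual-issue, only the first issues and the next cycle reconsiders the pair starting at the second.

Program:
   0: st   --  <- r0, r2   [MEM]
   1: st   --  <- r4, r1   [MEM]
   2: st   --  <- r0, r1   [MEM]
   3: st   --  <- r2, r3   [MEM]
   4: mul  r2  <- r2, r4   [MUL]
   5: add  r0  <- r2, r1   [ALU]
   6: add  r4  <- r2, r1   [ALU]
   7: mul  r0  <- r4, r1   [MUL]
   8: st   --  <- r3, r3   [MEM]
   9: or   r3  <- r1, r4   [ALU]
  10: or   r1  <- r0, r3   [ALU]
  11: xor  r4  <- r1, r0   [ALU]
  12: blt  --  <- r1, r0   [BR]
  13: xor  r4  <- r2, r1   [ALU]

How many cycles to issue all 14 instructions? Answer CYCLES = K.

c0: i0 st  no-port MEM/MEM
c1: i1 st  no-port MEM/MEM
c2: i2 st  no-port MEM/MEM
c3: i3&i4 st;mul  pair
c4: i5&i6 add;add  pair
c5: i7&i8 mul;st  pair
c6: i9 or  RAW r3
c7: i10 or  RAW r1
c8: i11&i12 xor;blt  pair
c9: i13 xor  tail

CYCLES = 10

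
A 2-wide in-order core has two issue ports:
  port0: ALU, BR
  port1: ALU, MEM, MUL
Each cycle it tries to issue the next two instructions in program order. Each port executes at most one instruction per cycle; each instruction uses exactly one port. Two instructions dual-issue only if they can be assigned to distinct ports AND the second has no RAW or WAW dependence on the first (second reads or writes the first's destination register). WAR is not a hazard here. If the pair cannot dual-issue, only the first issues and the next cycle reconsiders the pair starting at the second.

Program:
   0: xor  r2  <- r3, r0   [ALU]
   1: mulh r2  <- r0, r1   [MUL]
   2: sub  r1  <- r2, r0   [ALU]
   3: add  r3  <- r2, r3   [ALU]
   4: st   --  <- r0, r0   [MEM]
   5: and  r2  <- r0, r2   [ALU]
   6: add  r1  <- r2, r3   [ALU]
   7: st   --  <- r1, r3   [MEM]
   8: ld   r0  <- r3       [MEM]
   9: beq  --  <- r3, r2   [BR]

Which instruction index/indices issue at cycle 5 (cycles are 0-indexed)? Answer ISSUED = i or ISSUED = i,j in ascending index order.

ISSUED = 7

t=0 i0:xor ; WAW r2
t=1 i1:mulh ; RAW r2
t=2 i2&i3:sub/add ; 2-wide
t=3 i4&i5:st/and ; 2-wide
t=4 i6:add ; RAW r1
t=5 i7:st ; no-port MEM/MEM
t=6 i8&i9:ld/beq ; 2-wide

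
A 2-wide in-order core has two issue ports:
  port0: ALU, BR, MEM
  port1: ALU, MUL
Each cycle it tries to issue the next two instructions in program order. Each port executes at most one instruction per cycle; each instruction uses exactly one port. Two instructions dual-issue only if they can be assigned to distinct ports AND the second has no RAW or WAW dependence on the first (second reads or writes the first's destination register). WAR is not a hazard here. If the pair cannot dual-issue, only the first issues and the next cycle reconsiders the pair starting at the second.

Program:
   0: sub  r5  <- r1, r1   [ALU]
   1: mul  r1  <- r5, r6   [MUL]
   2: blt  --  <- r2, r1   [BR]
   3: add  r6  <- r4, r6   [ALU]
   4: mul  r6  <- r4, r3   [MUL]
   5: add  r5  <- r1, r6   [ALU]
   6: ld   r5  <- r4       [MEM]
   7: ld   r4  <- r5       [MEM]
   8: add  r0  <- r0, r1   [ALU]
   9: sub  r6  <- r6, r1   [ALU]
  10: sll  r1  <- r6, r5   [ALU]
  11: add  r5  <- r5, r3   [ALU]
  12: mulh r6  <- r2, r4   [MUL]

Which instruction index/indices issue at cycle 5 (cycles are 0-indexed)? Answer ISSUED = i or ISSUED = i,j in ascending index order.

ISSUED = 6

[0] i0  sub.ALU  -- RAW r5
[1] i1  mul.MUL  -- RAW r1
[2] i2/i3  blt.BR;add.ALU  -- dual
[3] i4  mul.MUL  -- RAW r6
[4] i5  add.ALU  -- WAW r5
[5] i6  ld.MEM  -- no-port MEM/MEM
[6] i7/i8  ld.MEM;add.ALU  -- dual
[7] i9  sub.ALU  -- RAW r6
[8] i10/i11  sll.ALU;add.ALU  -- dual
[9] i12  mulh.MUL  -- tail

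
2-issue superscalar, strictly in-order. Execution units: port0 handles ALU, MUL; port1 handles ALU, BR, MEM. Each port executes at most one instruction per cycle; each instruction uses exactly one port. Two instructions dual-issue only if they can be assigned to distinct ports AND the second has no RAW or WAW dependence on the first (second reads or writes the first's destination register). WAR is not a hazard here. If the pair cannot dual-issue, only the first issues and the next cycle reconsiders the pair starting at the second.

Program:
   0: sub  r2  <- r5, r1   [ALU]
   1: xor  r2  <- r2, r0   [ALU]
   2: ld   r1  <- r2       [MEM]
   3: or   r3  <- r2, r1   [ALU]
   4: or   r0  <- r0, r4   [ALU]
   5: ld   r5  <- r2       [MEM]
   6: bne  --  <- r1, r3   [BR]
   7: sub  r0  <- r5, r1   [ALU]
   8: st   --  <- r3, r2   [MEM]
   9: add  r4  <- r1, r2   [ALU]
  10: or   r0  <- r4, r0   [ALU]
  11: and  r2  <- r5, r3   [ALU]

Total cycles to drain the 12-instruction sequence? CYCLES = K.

  cy0 -> i0 (sub.ALU) RAW+WAW r2
  cy1 -> i1 (xor.ALU) RAW r2
  cy2 -> i2 (ld.MEM) RAW r1
  cy3 -> i3&i4 (or.ALU or.ALU) pair
  cy4 -> i5 (ld.MEM) no-port MEM/BR
  cy5 -> i6&i7 (bne.BR sub.ALU) pair
  cy6 -> i8&i9 (st.MEM add.ALU) pair
  cy7 -> i10&i11 (or.ALU and.ALU) pair

CYCLES = 8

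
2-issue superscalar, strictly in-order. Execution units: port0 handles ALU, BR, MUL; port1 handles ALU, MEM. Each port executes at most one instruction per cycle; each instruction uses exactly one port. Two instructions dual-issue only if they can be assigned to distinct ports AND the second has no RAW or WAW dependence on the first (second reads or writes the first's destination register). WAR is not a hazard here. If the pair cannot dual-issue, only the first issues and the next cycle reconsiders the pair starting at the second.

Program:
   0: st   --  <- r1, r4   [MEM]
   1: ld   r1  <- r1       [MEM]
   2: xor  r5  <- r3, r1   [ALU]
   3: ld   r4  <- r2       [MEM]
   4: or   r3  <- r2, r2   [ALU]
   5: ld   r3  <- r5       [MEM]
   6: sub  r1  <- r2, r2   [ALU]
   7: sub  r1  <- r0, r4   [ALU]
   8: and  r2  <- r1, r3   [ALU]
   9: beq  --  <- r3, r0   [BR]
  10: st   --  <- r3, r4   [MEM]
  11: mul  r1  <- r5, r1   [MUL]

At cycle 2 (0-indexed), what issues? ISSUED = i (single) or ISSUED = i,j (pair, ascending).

#0 head=0: st.MEM i0 no-port MEM/MEM
#1 head=1: ld.MEM i1 RAW r1
#2 head=2: xor.ALU+ld.MEM i2&i3 pair
#3 head=4: or.ALU i4 WAW r3
#4 head=5: ld.MEM+sub.ALU i5&i6 pair
#5 head=7: sub.ALU i7 RAW r1
#6 head=8: and.ALU+beq.BR i8&i9 pair
#7 head=10: st.MEM+mul.MUL i10&i11 pair

ISSUED = 2,3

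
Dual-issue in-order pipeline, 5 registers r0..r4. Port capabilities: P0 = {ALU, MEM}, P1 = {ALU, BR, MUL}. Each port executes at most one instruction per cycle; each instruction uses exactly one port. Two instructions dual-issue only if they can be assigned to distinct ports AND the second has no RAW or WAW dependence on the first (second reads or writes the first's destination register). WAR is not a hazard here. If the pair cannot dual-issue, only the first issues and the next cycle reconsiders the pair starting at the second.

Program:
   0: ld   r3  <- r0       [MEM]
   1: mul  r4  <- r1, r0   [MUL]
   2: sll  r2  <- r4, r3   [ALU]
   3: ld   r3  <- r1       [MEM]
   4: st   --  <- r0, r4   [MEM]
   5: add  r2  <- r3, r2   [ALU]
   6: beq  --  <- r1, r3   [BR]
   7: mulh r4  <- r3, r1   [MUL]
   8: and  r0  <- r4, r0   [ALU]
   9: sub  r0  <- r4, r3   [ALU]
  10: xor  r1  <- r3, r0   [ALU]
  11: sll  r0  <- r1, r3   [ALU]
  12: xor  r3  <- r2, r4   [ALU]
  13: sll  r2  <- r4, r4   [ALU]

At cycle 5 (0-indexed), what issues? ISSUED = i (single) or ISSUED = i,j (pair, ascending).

ISSUED = 8

0. ld/mul @i0,i1  | dual
1. sll/ld @i2,i3  | dual
2. st/add @i4,i5  | dual
3. beq @i6  | no-port BR/MUL
4. mulh @i7  | RAW r4
5. and @i8  | WAW r0
6. sub @i9  | RAW r0
7. xor @i10  | RAW r1
8. sll/xor @i11,i12  | dual
9. sll @i13  | tail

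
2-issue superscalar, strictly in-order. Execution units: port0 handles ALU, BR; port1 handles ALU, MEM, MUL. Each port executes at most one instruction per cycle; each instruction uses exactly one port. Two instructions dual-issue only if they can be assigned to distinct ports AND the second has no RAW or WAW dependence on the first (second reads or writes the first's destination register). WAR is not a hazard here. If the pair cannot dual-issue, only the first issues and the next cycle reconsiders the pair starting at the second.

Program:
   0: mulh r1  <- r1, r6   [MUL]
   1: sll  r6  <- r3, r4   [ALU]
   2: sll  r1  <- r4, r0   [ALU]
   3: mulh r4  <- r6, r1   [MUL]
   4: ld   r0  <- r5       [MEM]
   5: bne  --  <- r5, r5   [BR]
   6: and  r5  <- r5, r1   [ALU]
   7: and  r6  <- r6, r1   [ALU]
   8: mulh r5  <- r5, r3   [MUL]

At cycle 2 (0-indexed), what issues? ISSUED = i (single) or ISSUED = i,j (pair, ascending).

ISSUED = 3

t=0 i0,i1:mulh sll ; 2-wide
t=1 i2:sll ; RAW r1
t=2 i3:mulh ; no-port MUL/MEM
t=3 i4,i5:ld bne ; 2-wide
t=4 i6,i7:and and ; 2-wide
t=5 i8:mulh ; tail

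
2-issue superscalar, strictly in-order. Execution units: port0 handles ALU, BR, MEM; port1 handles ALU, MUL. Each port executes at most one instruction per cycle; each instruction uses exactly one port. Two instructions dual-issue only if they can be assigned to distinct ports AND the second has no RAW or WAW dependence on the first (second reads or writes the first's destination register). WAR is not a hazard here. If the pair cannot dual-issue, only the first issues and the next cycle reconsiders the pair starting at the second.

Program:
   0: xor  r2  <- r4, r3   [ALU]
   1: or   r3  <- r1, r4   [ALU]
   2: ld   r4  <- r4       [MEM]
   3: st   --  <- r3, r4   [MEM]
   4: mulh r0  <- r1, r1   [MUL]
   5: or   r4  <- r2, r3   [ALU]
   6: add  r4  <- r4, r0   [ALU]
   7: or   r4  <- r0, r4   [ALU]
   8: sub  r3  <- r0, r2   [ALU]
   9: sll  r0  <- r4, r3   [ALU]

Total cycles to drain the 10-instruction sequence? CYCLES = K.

  cy0 -> i0,i1 (xor;or) dual
  cy1 -> i2 (ld) no-port MEM/MEM
  cy2 -> i3,i4 (st;mulh) dual
  cy3 -> i5 (or) RAW+WAW r4
  cy4 -> i6 (add) RAW+WAW r4
  cy5 -> i7,i8 (or;sub) dual
  cy6 -> i9 (sll) tail

CYCLES = 7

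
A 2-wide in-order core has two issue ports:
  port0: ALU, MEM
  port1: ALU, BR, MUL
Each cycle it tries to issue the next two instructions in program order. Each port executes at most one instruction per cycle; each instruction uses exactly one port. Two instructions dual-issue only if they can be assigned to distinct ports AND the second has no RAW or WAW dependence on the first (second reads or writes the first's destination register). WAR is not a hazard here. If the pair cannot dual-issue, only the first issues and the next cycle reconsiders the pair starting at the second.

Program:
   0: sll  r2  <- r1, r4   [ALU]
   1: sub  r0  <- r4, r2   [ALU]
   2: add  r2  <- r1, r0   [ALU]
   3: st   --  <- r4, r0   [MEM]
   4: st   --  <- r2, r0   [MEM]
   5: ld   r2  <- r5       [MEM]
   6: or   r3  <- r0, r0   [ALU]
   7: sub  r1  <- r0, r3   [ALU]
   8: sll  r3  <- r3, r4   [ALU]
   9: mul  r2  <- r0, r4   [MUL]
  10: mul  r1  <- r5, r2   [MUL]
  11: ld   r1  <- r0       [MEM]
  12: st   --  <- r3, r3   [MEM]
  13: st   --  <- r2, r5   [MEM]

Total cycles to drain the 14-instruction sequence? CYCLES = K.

CYCLES = 11

#0 head=0: sll i0 RAW r2
#1 head=1: sub i1 RAW r0
#2 head=2: add/st i2/i3 dual
#3 head=4: st i4 no-port MEM/MEM
#4 head=5: ld/or i5/i6 dual
#5 head=7: sub/sll i7/i8 dual
#6 head=9: mul i9 no-port MUL/MUL
#7 head=10: mul i10 WAW r1
#8 head=11: ld i11 no-port MEM/MEM
#9 head=12: st i12 no-port MEM/MEM
#10 head=13: st i13 tail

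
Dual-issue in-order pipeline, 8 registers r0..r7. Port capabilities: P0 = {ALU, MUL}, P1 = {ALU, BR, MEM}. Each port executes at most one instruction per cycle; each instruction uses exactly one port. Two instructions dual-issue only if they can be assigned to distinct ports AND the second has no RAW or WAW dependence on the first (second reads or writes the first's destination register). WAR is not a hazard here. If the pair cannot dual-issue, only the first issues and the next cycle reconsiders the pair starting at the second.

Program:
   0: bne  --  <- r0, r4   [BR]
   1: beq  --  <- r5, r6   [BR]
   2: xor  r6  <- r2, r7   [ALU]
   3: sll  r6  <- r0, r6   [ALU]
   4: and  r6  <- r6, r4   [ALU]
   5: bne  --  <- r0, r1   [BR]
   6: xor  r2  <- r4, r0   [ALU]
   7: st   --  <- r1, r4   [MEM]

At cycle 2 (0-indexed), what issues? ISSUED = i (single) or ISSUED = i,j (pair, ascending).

ISSUED = 3

0. bne.BR @i0  | no-port BR/BR
1. beq.BR/xor.ALU @i1/i2  | 2-wide
2. sll.ALU @i3  | RAW+WAW r6
3. and.ALU/bne.BR @i4/i5  | 2-wide
4. xor.ALU/st.MEM @i6/i7  | 2-wide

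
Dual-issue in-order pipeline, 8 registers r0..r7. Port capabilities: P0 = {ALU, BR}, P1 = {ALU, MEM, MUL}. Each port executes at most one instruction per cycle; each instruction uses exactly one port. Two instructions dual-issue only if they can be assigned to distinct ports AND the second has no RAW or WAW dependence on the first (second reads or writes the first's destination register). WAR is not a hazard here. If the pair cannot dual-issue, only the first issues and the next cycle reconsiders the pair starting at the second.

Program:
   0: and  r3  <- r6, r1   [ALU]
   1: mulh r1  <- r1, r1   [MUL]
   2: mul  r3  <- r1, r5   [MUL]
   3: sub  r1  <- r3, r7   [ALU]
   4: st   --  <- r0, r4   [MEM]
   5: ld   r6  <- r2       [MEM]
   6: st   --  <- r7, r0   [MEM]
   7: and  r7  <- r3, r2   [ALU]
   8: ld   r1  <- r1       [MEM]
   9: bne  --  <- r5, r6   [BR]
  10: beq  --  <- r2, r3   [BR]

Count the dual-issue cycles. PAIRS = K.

t=0 i0/i1:and.ALU+mulh.MUL ; pair
t=1 i2:mul.MUL ; RAW r3
t=2 i3/i4:sub.ALU+st.MEM ; pair
t=3 i5:ld.MEM ; no-port MEM/MEM
t=4 i6/i7:st.MEM+and.ALU ; pair
t=5 i8/i9:ld.MEM+bne.BR ; pair
t=6 i10:beq.BR ; tail

PAIRS = 4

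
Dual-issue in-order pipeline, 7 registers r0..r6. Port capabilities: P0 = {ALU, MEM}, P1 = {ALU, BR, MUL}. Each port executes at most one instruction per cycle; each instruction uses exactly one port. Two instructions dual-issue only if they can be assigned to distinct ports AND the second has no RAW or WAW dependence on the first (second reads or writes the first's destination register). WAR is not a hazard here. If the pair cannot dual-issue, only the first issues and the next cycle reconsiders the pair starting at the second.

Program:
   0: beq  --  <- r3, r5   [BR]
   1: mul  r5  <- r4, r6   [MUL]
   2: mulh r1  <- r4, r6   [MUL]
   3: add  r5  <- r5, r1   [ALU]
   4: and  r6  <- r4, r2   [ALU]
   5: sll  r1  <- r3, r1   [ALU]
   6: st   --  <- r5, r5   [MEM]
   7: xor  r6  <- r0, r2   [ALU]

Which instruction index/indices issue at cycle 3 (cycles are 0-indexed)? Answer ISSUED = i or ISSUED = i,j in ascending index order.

ISSUED = 3,4

0. beq.BR @i0  | no-port BR/MUL
1. mul.MUL @i1  | no-port MUL/MUL
2. mulh.MUL @i2  | RAW r1
3. add.ALU/and.ALU @i3&i4  | dual
4. sll.ALU/st.MEM @i5&i6  | dual
5. xor.ALU @i7  | tail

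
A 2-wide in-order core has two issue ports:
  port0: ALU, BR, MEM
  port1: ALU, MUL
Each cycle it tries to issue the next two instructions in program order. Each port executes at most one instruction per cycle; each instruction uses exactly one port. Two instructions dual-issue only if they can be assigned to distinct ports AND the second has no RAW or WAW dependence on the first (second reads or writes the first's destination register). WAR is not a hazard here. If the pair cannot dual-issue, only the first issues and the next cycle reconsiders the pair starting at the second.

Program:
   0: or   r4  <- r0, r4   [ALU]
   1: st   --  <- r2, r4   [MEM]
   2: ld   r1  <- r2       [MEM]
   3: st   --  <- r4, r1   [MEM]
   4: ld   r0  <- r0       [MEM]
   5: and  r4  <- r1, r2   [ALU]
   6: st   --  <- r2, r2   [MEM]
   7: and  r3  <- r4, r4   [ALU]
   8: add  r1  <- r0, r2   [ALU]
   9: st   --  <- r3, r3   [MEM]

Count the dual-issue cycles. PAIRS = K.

#0 head=0: or.ALU i0 RAW r4
#1 head=1: st.MEM i1 no-port MEM/MEM
#2 head=2: ld.MEM i2 no-port MEM/MEM
#3 head=3: st.MEM i3 no-port MEM/MEM
#4 head=4: ld.MEM+and.ALU i4/i5 pair
#5 head=6: st.MEM+and.ALU i6/i7 pair
#6 head=8: add.ALU+st.MEM i8/i9 pair

PAIRS = 3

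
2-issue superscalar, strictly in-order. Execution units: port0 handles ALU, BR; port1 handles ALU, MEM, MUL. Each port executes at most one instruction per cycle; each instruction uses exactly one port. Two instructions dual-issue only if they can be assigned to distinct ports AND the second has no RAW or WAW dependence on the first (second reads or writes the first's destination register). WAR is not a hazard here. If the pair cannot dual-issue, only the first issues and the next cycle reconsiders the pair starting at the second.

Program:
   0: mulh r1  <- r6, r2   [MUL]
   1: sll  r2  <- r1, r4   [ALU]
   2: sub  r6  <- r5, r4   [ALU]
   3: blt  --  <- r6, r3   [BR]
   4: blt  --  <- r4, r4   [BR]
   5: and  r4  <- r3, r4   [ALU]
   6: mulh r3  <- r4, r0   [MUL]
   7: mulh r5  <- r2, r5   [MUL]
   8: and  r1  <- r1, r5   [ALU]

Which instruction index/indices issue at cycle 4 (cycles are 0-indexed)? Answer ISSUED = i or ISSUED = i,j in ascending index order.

[0] i0  mulh.MUL  -- RAW r1
[1] i1/i2  sll.ALU/sub.ALU  -- dual
[2] i3  blt.BR  -- no-port BR/BR
[3] i4/i5  blt.BR/and.ALU  -- dual
[4] i6  mulh.MUL  -- no-port MUL/MUL
[5] i7  mulh.MUL  -- RAW r5
[6] i8  and.ALU  -- tail

ISSUED = 6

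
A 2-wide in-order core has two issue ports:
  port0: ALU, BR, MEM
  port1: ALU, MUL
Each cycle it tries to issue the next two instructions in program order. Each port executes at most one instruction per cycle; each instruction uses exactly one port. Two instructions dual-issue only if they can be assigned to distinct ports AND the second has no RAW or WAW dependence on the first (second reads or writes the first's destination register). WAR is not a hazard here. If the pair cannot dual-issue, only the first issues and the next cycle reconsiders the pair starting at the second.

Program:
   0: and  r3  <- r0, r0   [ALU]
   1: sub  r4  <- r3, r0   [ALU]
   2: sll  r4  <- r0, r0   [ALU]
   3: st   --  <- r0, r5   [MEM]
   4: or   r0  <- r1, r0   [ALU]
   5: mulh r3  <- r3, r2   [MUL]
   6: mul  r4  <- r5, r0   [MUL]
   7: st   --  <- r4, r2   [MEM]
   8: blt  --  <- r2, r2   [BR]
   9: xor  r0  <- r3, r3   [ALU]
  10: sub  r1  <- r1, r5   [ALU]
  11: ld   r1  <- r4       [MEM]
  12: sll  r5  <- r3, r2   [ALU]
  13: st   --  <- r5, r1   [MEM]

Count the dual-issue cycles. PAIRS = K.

PAIRS = 4

c0: i0 and  RAW r3
c1: i1 sub  WAW r4
c2: i2,i3 sll;st  dual
c3: i4,i5 or;mulh  dual
c4: i6 mul  RAW r4
c5: i7 st  no-port MEM/BR
c6: i8,i9 blt;xor  dual
c7: i10 sub  WAW r1
c8: i11,i12 ld;sll  dual
c9: i13 st  tail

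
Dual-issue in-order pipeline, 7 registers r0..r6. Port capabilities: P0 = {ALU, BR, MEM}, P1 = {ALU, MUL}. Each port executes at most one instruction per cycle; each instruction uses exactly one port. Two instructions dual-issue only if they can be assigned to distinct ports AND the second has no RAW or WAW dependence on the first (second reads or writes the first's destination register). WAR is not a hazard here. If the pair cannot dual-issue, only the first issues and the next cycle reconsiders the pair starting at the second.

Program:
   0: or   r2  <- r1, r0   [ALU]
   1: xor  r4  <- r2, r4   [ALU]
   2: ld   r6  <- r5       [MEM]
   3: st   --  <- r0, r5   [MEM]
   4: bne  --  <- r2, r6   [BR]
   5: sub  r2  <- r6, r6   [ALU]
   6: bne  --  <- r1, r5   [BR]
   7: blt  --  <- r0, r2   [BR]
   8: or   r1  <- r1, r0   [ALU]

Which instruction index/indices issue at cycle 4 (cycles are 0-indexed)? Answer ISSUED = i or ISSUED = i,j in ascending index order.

c0: i0 or.ALU  RAW r2
c1: i1+i2 xor.ALU/ld.MEM  pair
c2: i3 st.MEM  no-port MEM/BR
c3: i4+i5 bne.BR/sub.ALU  pair
c4: i6 bne.BR  no-port BR/BR
c5: i7+i8 blt.BR/or.ALU  pair

ISSUED = 6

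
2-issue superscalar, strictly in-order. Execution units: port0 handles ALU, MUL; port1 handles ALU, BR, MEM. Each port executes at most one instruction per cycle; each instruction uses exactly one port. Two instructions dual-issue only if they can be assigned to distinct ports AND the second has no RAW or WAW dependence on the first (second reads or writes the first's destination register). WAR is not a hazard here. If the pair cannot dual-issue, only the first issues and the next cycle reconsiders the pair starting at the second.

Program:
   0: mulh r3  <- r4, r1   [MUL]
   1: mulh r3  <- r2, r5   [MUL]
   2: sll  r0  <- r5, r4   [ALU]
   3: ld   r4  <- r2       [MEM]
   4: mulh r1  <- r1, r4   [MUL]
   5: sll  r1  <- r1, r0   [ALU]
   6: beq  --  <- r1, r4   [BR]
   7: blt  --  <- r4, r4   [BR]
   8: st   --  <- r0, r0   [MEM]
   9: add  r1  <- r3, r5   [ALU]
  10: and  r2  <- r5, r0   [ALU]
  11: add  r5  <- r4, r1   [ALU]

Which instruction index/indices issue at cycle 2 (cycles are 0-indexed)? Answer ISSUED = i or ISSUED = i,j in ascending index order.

0. mulh @i0  | no-port MUL/MUL
1. mulh sll @i1,i2  | 2-wide
2. ld @i3  | RAW r4
3. mulh @i4  | RAW+WAW r1
4. sll @i5  | RAW r1
5. beq @i6  | no-port BR/BR
6. blt @i7  | no-port BR/MEM
7. st add @i8,i9  | 2-wide
8. and add @i10,i11  | 2-wide

ISSUED = 3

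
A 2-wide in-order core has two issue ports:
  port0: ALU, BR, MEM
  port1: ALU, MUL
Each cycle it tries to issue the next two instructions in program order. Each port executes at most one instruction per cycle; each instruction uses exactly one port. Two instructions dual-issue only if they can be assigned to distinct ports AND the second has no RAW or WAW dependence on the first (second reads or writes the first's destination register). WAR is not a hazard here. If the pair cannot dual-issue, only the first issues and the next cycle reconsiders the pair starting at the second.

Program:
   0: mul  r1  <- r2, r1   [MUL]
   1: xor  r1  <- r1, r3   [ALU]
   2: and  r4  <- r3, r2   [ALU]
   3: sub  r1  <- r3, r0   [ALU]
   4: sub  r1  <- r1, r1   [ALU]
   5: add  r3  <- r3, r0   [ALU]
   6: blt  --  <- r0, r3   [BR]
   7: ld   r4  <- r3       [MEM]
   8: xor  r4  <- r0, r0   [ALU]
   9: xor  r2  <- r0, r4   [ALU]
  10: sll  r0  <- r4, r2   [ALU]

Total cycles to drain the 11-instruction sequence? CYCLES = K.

CYCLES = 9

0. mul @i0  | RAW+WAW r1
1. xor/and @i1/i2  | pair
2. sub @i3  | RAW+WAW r1
3. sub/add @i4/i5  | pair
4. blt @i6  | no-port BR/MEM
5. ld @i7  | WAW r4
6. xor @i8  | RAW r4
7. xor @i9  | RAW r2
8. sll @i10  | tail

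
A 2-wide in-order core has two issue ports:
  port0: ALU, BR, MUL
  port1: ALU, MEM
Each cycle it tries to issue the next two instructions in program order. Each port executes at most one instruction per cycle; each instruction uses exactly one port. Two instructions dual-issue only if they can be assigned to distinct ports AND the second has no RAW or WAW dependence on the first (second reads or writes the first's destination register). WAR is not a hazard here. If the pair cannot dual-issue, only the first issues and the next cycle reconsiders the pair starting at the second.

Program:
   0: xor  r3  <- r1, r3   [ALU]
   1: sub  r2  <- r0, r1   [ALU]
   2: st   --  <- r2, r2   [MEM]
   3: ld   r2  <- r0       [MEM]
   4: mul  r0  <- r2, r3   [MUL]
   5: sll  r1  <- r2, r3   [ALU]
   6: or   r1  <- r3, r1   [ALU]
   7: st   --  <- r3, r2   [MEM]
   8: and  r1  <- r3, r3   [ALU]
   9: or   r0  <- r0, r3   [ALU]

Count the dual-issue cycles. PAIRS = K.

PAIRS = 4

t=0 i0/i1:xor;sub ; pair
t=1 i2:st ; no-port MEM/MEM
t=2 i3:ld ; RAW r2
t=3 i4/i5:mul;sll ; pair
t=4 i6/i7:or;st ; pair
t=5 i8/i9:and;or ; pair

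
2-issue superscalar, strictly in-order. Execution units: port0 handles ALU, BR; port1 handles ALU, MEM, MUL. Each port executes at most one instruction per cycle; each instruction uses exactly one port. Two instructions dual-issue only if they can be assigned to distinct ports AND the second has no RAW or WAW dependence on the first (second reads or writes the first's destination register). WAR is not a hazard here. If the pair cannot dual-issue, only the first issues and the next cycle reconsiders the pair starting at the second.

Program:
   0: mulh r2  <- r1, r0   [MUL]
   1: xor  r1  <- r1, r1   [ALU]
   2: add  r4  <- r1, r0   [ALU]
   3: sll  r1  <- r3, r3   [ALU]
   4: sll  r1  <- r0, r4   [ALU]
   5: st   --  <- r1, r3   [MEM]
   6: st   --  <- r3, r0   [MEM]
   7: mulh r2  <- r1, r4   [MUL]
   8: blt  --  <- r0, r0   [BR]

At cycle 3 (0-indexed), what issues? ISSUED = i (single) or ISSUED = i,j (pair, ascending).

ISSUED = 5

#0 head=0: mulh.MUL xor.ALU i0+i1 2-wide
#1 head=2: add.ALU sll.ALU i2+i3 2-wide
#2 head=4: sll.ALU i4 RAW r1
#3 head=5: st.MEM i5 no-port MEM/MEM
#4 head=6: st.MEM i6 no-port MEM/MUL
#5 head=7: mulh.MUL blt.BR i7+i8 2-wide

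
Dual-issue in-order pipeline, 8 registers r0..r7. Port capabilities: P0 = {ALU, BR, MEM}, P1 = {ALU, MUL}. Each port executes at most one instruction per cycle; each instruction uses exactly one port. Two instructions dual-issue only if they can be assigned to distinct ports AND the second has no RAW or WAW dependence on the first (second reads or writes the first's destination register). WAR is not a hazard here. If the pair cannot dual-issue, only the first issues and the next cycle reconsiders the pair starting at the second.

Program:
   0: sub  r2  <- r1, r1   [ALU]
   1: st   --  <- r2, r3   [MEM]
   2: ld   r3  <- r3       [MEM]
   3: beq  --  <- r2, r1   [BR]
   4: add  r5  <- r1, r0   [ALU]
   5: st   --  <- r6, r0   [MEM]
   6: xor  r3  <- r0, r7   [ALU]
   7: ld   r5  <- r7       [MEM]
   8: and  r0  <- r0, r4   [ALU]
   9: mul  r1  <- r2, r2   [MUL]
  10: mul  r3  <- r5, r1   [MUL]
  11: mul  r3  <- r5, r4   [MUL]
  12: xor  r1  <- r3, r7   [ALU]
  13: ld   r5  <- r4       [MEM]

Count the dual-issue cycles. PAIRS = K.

PAIRS = 4

t=0 i0:sub ; RAW r2
t=1 i1:st ; no-port MEM/MEM
t=2 i2:ld ; no-port MEM/BR
t=3 i3/i4:beq add ; dual
t=4 i5/i6:st xor ; dual
t=5 i7/i8:ld and ; dual
t=6 i9:mul ; no-port MUL/MUL
t=7 i10:mul ; no-port MUL/MUL
t=8 i11:mul ; RAW r3
t=9 i12/i13:xor ld ; dual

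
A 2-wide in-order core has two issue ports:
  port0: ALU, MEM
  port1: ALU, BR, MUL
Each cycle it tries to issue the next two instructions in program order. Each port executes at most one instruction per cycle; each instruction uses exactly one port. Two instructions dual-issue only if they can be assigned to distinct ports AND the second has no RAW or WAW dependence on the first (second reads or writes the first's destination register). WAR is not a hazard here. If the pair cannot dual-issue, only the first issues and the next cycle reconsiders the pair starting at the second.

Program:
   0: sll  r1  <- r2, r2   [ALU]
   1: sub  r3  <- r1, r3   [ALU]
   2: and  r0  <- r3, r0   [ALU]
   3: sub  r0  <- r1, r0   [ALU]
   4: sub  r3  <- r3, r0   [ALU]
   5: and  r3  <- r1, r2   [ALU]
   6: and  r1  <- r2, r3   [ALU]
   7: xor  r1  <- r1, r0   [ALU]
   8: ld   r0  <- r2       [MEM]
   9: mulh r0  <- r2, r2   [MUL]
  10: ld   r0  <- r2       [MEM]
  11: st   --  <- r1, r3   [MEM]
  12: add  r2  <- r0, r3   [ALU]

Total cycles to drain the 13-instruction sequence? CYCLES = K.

CYCLES = 11

t=0 i0:sll.ALU ; RAW r1
t=1 i1:sub.ALU ; RAW r3
t=2 i2:and.ALU ; RAW+WAW r0
t=3 i3:sub.ALU ; RAW r0
t=4 i4:sub.ALU ; WAW r3
t=5 i5:and.ALU ; RAW r3
t=6 i6:and.ALU ; RAW+WAW r1
t=7 i7,i8:xor.ALU+ld.MEM ; 2-wide
t=8 i9:mulh.MUL ; WAW r0
t=9 i10:ld.MEM ; no-port MEM/MEM
t=10 i11,i12:st.MEM+add.ALU ; 2-wide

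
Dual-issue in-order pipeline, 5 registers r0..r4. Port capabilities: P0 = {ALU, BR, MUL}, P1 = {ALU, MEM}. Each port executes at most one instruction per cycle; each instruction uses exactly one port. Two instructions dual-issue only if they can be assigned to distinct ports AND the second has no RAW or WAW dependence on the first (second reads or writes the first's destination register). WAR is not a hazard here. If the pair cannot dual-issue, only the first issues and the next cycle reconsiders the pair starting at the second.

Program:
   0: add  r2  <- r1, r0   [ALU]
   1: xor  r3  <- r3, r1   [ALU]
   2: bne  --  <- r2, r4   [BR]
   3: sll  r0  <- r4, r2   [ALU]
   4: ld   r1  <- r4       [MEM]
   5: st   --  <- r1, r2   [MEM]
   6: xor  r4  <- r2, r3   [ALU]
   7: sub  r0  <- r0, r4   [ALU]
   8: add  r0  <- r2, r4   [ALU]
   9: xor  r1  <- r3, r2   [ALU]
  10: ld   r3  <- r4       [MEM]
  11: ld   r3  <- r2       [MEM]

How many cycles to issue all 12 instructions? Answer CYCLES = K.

CYCLES = 8

0. add.ALU;xor.ALU @i0/i1  | pair
1. bne.BR;sll.ALU @i2/i3  | pair
2. ld.MEM @i4  | no-port MEM/MEM
3. st.MEM;xor.ALU @i5/i6  | pair
4. sub.ALU @i7  | WAW r0
5. add.ALU;xor.ALU @i8/i9  | pair
6. ld.MEM @i10  | no-port MEM/MEM
7. ld.MEM @i11  | tail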